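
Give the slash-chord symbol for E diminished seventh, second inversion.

Edim7/Bb

Second inversion of E diminished seventh has the fifth (Bb) in the bass. As a slash chord: Edim7/Bb.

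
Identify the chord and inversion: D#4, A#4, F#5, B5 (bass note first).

B major seventh, first inversion

The distinct note names are D#, A#, F#, B. Stacked in thirds they read B–D#–F#–A#, which is a major seventh chord on B.
The lowest note is D#, the third of the chord, so this is first inversion (figured bass 6/5).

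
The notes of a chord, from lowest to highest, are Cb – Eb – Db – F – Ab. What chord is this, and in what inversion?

Db dominant ninth, third inversion

Reducing to letter names: Cb, Eb, Db, F, Ab. These stack in thirds as Db–F–Ab–Cb–Eb — a Db dominant ninth chord.
Cb is the seventh of Db dominant ninth; seventh in the bass means third inversion.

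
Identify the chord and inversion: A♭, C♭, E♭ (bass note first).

Ab minor, root position

The pitch classes Ab, Cb, Eb arrange in thirds as Ab–Cb–Eb: an Ab minor triad.
With the root (Ab) in the bass, the chord is in root position (figured bass 5/3).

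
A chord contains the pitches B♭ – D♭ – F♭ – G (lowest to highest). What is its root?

G

The distinct letter names are Bb, Db, Fb, G. Arranged as a stack of thirds they read G–Bb–Db–Fb, so G is the root (a G diminished seventh chord).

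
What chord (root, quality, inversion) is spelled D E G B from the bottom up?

E minor seventh, third inversion

Reducing to letter names: D, E, G, B. These stack in thirds as E–G–B–D — an E minor seventh chord.
With the seventh (D) in the bass, the chord is in third inversion (figured bass 4/2).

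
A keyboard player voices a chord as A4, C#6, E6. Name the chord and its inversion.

The pitch classes A, C#, E arrange in thirds as A–C#–E: an A major triad.
With the root (A) in the bass, the chord is in root position (figured bass 5/3).

A major, root position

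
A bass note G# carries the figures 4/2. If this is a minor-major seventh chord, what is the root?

The figures 4/2 mean the seventh of the chord is in the bass. If G# is the seventh of a minor-major seventh chord, the root is A (chord tones A–C–E–G#).

A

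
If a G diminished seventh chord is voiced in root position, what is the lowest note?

The root of G diminished seventh (G–Bb–Db–Fb) is G; that is the bass in root position.

G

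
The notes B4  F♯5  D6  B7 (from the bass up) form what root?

B, F#, D are the tones of a B minor triad (B–D–F#), making B the root.

B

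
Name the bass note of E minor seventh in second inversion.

B

In second inversion the fifth is lowest. For E minor seventh (E–G–B–D) that is B.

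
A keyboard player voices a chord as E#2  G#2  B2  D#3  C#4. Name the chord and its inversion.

The pitch classes E#, G#, B, D#, C# arrange in thirds as C#–E#–G#–B–D#: a C# dominant ninth chord.
E# is the third of C# dominant ninth; third in the bass means first inversion.

C# dominant ninth, first inversion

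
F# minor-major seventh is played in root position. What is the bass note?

The root of F# minor-major seventh (F#–A–C#–E#) is F#; that is the bass in root position.

F#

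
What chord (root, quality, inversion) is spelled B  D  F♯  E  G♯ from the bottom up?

Reducing to letter names: B, D, F#, E, G#. These stack in thirds as E–G#–B–D–F# — an E dominant ninth chord.
B is the fifth of E dominant ninth; fifth in the bass means second inversion.

E dominant ninth, second inversion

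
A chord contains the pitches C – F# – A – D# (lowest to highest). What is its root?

The distinct letter names are C, F#, A, D#. Arranged as a stack of thirds they read D#–F#–A–C, so D# is the root (a D# diminished seventh chord).

D#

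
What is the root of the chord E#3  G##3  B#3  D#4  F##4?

E#

Reordering E#, G##, B#, D#, F## into stacked thirds gives E#–G##–B#–D#–F##; the bottom of that stack, E#, is the root.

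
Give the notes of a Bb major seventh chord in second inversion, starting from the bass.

F, A, Bb, D

Bb major seventh is Bb–D–F–A. Second inversion puts the fifth (F) in the bass, with the remaining tones above: F, A, Bb, D.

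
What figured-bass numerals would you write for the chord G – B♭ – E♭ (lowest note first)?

The notes G, Bb, Eb stack in thirds as Eb–G–Bb — an Eb major triad. The bass G is the third, so this is first inversion: figured 6.

6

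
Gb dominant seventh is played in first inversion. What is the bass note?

The third of Gb dominant seventh (Gb–Bb–Db–Fb) is Bb; that is the bass in first inversion.

Bb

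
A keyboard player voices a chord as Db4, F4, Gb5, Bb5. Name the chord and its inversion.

The pitch classes Db, F, Gb, Bb arrange in thirds as Gb–Bb–Db–F: a Gb major seventh chord.
The lowest note is Db, the fifth of the chord, so this is second inversion (figured bass 4/3).

Gb major seventh, second inversion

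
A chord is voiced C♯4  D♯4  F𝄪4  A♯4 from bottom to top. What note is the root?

Reordering C#, D#, F##, A# into stacked thirds gives D#–F##–A#–C#; the bottom of that stack, D#, is the root.

D#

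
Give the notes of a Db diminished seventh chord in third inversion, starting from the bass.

Cbb, Db, Fb, Abb

The chord tones are Db–Fb–Abb–Cbb. With the seventh (Cbb) lowest for third inversion: Cbb, Db, Fb, Abb.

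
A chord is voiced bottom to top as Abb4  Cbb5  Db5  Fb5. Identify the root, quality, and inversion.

Db diminished seventh, second inversion

The distinct note names are Abb, Cbb, Db, Fb. Stacked in thirds they read Db–Fb–Abb–Cbb, which is a diminished seventh chord on Db.
With the fifth (Abb) in the bass, the chord is in second inversion (figured bass 4/3).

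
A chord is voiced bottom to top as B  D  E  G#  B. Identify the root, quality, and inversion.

Reducing to letter names: B, D, E, G#. These stack in thirds as E–G#–B–D — an E dominant seventh chord.
B is the fifth of E dominant seventh; fifth in the bass means second inversion (figured bass 4/3).

E dominant seventh, second inversion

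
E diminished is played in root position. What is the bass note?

E

The root of E diminished (E–G–Bb) is E; that is the bass in root position.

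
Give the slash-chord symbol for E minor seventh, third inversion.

Em7/D

Third inversion of E minor seventh has the seventh (D) in the bass. As a slash chord: Em7/D.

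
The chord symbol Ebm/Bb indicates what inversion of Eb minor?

Ebm/Bb means Eb minor with Bb in the bass. Bb is the fifth of Eb minor (Eb–Gb–Bb), so this is second inversion.

second inversion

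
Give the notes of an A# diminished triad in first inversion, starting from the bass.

C#, E, A#

Spelling A# diminished: A#–C#–E. In first inversion the third is bass, giving C#, E, A# from the bottom.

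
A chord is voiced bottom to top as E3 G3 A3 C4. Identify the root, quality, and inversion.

Reducing to letter names: E, G, A, C. These stack in thirds as A–C–E–G — an A minor seventh chord.
E is the fifth of A minor seventh; fifth in the bass means second inversion (figured bass 4/3).

A minor seventh, second inversion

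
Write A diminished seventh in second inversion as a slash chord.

Adim7/Eb

Second inversion of A diminished seventh has the fifth (Eb) in the bass. As a slash chord: Adim7/Eb.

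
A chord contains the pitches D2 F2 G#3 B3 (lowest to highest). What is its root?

D, F, G#, B are the tones of a G# diminished seventh chord (G#–B–D–F), making G# the root.

G#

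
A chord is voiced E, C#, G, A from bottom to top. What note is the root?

E, C#, G, A are the tones of an A dominant seventh chord (A–C#–E–G), making A the root.

A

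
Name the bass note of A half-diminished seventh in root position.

A

The root of A half-diminished seventh (A–C–Eb–G) is A; that is the bass in root position.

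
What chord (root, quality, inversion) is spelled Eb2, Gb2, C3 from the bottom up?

C diminished, first inversion

The distinct note names are Eb, Gb, C. Stacked in thirds they read C–Eb–Gb, which is a diminished triad on C.
With the third (Eb) in the bass, the chord is in first inversion (figured bass 6).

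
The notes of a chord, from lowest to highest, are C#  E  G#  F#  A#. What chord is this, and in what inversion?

F# dominant ninth, second inversion

Reducing to letter names: C#, E, G#, F#, A#. These stack in thirds as F#–A#–C#–E–G# — an F# dominant ninth chord.
The lowest note is C#, the fifth of the chord, so this is second inversion.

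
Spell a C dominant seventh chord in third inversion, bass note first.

C dominant seventh is C–E–G–Bb. Third inversion puts the seventh (Bb) in the bass, with the remaining tones above: Bb, C, E, G.

Bb, C, E, G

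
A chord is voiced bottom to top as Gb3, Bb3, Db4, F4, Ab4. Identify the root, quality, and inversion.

The pitch classes Gb, Bb, Db, F, Ab arrange in thirds as Gb–Bb–Db–F–Ab: a Gb major ninth chord.
Gb is the root of Gb major ninth; root in the bass means root position.

Gb major ninth, root position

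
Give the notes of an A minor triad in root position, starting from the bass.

A minor is A–C–E. Root position puts the root (A) in the bass, with the remaining tones above: A, C, E.

A, C, E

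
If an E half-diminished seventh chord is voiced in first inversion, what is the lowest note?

The third of E half-diminished seventh (E–G–Bb–D) is G; that is the bass in first inversion.

G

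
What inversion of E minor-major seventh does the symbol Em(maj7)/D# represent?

Em(maj7)/D# means E minor-major seventh with D# in the bass. D# is the seventh of E minor-major seventh (E–G–B–D#), so this is third inversion.

third inversion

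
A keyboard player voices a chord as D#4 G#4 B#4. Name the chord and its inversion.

G# major, second inversion

The pitch classes D#, G#, B# arrange in thirds as G#–B#–D#: a G# major triad.
The lowest note is D#, the fifth of the chord, so this is second inversion (figured bass 6/4).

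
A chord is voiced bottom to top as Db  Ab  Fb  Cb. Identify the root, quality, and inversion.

Db minor seventh, root position

Reducing to letter names: Db, Ab, Fb, Cb. These stack in thirds as Db–Fb–Ab–Cb — a Db minor seventh chord.
The lowest note is Db, the root of the chord, so this is root position (figured bass 7).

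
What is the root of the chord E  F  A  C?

The distinct letter names are E, F, A, C. Arranged as a stack of thirds they read F–A–C–E, so F is the root (an F major seventh chord).

F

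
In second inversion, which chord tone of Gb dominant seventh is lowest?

Gb dominant seventh is Gb–Bb–Db–Fb. Second inversion places the fifth in the bass: Db.

Db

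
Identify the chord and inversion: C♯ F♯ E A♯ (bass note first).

The pitch classes C#, F#, E, A# arrange in thirds as F#–A#–C#–E: an F# dominant seventh chord.
The lowest note is C#, the fifth of the chord, so this is second inversion (figured bass 4/3).

F# dominant seventh, second inversion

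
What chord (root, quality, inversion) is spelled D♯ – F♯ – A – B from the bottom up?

B dominant seventh, first inversion

The pitch classes D#, F#, A, B arrange in thirds as B–D#–F#–A: a B dominant seventh chord.
With the third (D#) in the bass, the chord is in first inversion (figured bass 6/5).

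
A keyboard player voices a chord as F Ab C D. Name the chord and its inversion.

The pitch classes F, Ab, C, D arrange in thirds as D–F–Ab–C: a D half-diminished seventh chord.
With the third (F) in the bass, the chord is in first inversion (figured bass 6/5).

D half-diminished seventh, first inversion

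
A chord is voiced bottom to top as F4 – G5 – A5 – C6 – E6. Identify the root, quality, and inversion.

The pitch classes F, G, A, C, E arrange in thirds as F–A–C–E–G: an F major ninth chord.
The lowest note is F, the root of the chord, so this is root position.

F major ninth, root position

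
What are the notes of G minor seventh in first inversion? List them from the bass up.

Spelling G minor seventh: G–Bb–D–F. In first inversion the third is bass, giving Bb, D, F, G from the bottom.

Bb, D, F, G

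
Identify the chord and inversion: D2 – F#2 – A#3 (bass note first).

D augmented, root position

The pitch classes D, F#, A# arrange in thirds as D–F#–A#: a D augmented triad.
The lowest note is D, the root of the chord, so this is root position (figured bass 5/3).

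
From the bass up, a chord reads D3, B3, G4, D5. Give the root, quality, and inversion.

G major, second inversion

Reducing to letter names: D, B, G. These stack in thirds as G–B–D — a G major triad.
With the fifth (D) in the bass, the chord is in second inversion (figured bass 6/4).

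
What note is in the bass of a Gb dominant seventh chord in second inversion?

Db

Gb dominant seventh is Gb–Bb–Db–Fb. Second inversion places the fifth in the bass: Db.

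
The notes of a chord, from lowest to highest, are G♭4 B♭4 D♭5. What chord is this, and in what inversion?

Gb major, root position

Reducing to letter names: Gb, Bb, Db. These stack in thirds as Gb–Bb–Db — a Gb major triad.
Gb is the root of Gb major; root in the bass means root position (figured bass 5/3).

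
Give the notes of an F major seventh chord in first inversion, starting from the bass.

A, C, E, F

The chord tones are F–A–C–E. With the third (A) lowest for first inversion: A, C, E, F.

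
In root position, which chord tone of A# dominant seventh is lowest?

The root of A# dominant seventh (A#–C##–E#–G#) is A#; that is the bass in root position.

A#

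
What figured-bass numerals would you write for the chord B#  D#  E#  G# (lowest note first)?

The notes B#, D#, E#, G# stack in thirds as E#–G#–B#–D# — an E# minor seventh chord. The bass B# is the fifth, so this is second inversion: figured 4/3.

4/3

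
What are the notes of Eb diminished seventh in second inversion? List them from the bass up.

Bbb, Dbb, Eb, Gb

Eb diminished seventh is Eb–Gb–Bbb–Dbb. Second inversion puts the fifth (Bbb) in the bass, with the remaining tones above: Bbb, Dbb, Eb, Gb.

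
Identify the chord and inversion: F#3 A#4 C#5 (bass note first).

Reducing to letter names: F#, A#, C#. These stack in thirds as F#–A#–C# — an F# major triad.
The lowest note is F#, the root of the chord, so this is root position (figured bass 5/3).

F# major, root position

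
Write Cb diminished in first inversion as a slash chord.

First inversion of Cb diminished has the third (Ebb) in the bass. As a slash chord: Cbdim/Ebb.

Cbdim/Ebb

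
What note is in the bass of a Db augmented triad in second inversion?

Db augmented is Db–F–A. Second inversion places the fifth in the bass: A.

A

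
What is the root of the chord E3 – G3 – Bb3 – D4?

E

The distinct letter names are E, G, Bb, D. Arranged as a stack of thirds they read E–G–Bb–D, so E is the root (an E half-diminished seventh chord).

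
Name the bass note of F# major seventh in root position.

In root position the root is lowest. For F# major seventh (F#–A#–C#–E#) that is F#.

F#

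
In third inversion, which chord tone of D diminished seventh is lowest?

Cb

The seventh of D diminished seventh (D–F–Ab–Cb) is Cb; that is the bass in third inversion.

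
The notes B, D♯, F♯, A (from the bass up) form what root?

B

The distinct letter names are B, D#, F#, A. Arranged as a stack of thirds they read B–D#–F#–A, so B is the root (a B dominant seventh chord).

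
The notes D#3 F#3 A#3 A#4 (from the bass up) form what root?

D#

Reordering D#, F#, A# into stacked thirds gives D#–F#–A#; the bottom of that stack, D#, is the root.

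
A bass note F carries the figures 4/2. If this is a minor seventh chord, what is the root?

The figures 4/2 mean the seventh of the chord is in the bass. If F is the seventh of a minor seventh chord, the root is G (chord tones G–Bb–D–F).

G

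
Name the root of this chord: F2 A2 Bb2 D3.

Bb

Reordering F, A, Bb, D into stacked thirds gives Bb–D–F–A; the bottom of that stack, Bb, is the root.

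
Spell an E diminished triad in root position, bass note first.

E, G, Bb

Spelling E diminished: E–G–Bb. In root position the root is bass, giving E, G, Bb from the bottom.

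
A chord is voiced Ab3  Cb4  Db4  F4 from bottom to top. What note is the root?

Db

Ab, Cb, Db, F are the tones of a Db dominant seventh chord (Db–F–Ab–Cb), making Db the root.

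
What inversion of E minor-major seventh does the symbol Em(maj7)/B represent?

Em(maj7)/B means E minor-major seventh with B in the bass. B is the fifth of E minor-major seventh (E–G–B–D#), so this is second inversion.

second inversion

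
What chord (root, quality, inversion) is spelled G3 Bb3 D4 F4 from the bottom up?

The pitch classes G, Bb, D, F arrange in thirds as G–Bb–D–F: a G minor seventh chord.
The lowest note is G, the root of the chord, so this is root position (figured bass 7).

G minor seventh, root position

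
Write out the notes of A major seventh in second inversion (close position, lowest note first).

E, G#, A, C#

The chord tones are A–C#–E–G#. With the fifth (E) lowest for second inversion: E, G#, A, C#.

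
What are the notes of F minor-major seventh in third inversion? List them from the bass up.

F minor-major seventh is F–Ab–C–E. Third inversion puts the seventh (E) in the bass, with the remaining tones above: E, F, Ab, C.

E, F, Ab, C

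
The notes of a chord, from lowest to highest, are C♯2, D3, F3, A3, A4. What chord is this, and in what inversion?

D minor-major seventh, third inversion

The distinct note names are C#, D, F, A. Stacked in thirds they read D–F–A–C#, which is a minor-major seventh chord on D.
C# is the seventh of D minor-major seventh; seventh in the bass means third inversion (figured bass 4/2).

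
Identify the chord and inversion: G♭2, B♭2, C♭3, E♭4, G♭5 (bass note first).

Reducing to letter names: Gb, Bb, Cb, Eb. These stack in thirds as Cb–Eb–Gb–Bb — a Cb major seventh chord.
The lowest note is Gb, the fifth of the chord, so this is second inversion (figured bass 4/3).

Cb major seventh, second inversion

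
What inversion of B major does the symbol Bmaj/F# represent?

Bmaj/F# means B major with F# in the bass. F# is the fifth of B major (B–D#–F#), so this is second inversion.

second inversion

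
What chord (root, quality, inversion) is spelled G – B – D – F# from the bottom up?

G major seventh, root position

Reducing to letter names: G, B, D, F#. These stack in thirds as G–B–D–F# — a G major seventh chord.
The lowest note is G, the root of the chord, so this is root position (figured bass 7).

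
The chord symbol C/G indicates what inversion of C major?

second inversion

C/G means C major with G in the bass. G is the fifth of C major (C–E–G), so this is second inversion.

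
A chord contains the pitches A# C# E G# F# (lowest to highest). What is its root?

A#, C#, E, G#, F# are the tones of an F# dominant ninth chord (F#–A#–C#–E–G#), making F# the root.

F#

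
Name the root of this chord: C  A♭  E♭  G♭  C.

C, Ab, Eb, Gb are the tones of an Ab dominant seventh chord (Ab–C–Eb–Gb), making Ab the root.

Ab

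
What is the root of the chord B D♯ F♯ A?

B

B, D#, F#, A are the tones of a B dominant seventh chord (B–D#–F#–A), making B the root.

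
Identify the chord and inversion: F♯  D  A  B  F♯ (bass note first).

The pitch classes F#, D, A, B arrange in thirds as B–D–F#–A: a B minor seventh chord.
With the fifth (F#) in the bass, the chord is in second inversion (figured bass 4/3).

B minor seventh, second inversion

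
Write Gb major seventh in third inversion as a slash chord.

Third inversion of Gb major seventh has the seventh (F) in the bass. As a slash chord: Gbmaj7/F.

Gbmaj7/F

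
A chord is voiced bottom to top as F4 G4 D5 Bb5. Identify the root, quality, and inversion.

G minor seventh, third inversion

The pitch classes F, G, D, Bb arrange in thirds as G–Bb–D–F: a G minor seventh chord.
With the seventh (F) in the bass, the chord is in third inversion (figured bass 4/2).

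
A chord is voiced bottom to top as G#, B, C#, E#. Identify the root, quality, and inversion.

C# dominant seventh, second inversion

Reducing to letter names: G#, B, C#, E#. These stack in thirds as C#–E#–G#–B — a C# dominant seventh chord.
The lowest note is G#, the fifth of the chord, so this is second inversion (figured bass 4/3).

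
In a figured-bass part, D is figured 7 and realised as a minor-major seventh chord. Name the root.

The figures 7 mean the root of the chord is in the bass. If D is the root of a minor-major seventh chord, the root is D (chord tones D–F–A–C#).

D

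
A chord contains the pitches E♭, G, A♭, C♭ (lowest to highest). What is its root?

Ab

Eb, G, Ab, Cb are the tones of an Ab minor-major seventh chord (Ab–Cb–Eb–G), making Ab the root.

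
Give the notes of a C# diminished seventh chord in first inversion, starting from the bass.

E, G, Bb, C#

The chord tones are C#–E–G–Bb. With the third (E) lowest for first inversion: E, G, Bb, C#.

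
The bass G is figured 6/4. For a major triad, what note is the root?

The figures 6/4 mean the fifth of the chord is in the bass. If G is the fifth of a major triad, the root is C (chord tones C–E–G).

C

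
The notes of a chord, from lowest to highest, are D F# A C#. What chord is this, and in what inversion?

D major seventh, root position

Reducing to letter names: D, F#, A, C#. These stack in thirds as D–F#–A–C# — a D major seventh chord.
With the root (D) in the bass, the chord is in root position (figured bass 7).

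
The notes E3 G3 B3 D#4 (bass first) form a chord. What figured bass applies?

7

The notes E, G, B, D# stack in thirds as E–G–B–D# — an E minor-major seventh chord. The bass E is the root, so this is root position: figured 7.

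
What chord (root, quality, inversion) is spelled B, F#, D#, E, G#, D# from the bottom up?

E major ninth, second inversion

The distinct note names are B, F#, D#, E, G#. Stacked in thirds they read E–G#–B–D#–F#, which is a major ninth chord on E.
The lowest note is B, the fifth of the chord, so this is second inversion.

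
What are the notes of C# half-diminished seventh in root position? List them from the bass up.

C#, E, G, B

Spelling C# half-diminished seventh: C#–E–G–B. In root position the root is bass, giving C#, E, G, B from the bottom.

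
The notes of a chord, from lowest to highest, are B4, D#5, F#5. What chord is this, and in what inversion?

B major, root position

Reducing to letter names: B, D#, F#. These stack in thirds as B–D#–F# — a B major triad.
With the root (B) in the bass, the chord is in root position (figured bass 5/3).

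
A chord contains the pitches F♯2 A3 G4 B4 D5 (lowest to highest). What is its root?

Reordering F#, A, G, B, D into stacked thirds gives G–B–D–F#–A; the bottom of that stack, G, is the root.

G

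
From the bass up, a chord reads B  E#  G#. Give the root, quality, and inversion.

The pitch classes B, E#, G# arrange in thirds as E#–G#–B: an E# diminished triad.
With the fifth (B) in the bass, the chord is in second inversion (figured bass 6/4).

E# diminished, second inversion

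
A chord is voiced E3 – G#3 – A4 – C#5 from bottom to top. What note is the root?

Reordering E, G#, A, C# into stacked thirds gives A–C#–E–G#; the bottom of that stack, A, is the root.

A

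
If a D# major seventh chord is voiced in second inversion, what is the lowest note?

A#

D# major seventh is D#–F##–A#–C##. Second inversion places the fifth in the bass: A#.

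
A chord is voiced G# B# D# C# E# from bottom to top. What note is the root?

C#

G#, B#, D#, C#, E# are the tones of a C# major ninth chord (C#–E#–G#–B#–D#), making C# the root.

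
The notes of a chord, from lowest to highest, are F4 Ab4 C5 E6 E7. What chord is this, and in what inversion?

F minor-major seventh, root position

The distinct note names are F, Ab, C, E. Stacked in thirds they read F–Ab–C–E, which is a minor-major seventh chord on F.
With the root (F) in the bass, the chord is in root position (figured bass 7).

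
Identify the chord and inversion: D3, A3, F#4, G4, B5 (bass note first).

G major ninth, second inversion

The distinct note names are D, A, F#, G, B. Stacked in thirds they read G–B–D–F#–A, which is a major ninth chord on G.
With the fifth (D) in the bass, the chord is in second inversion.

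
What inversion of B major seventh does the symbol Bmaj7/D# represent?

Bmaj7/D# means B major seventh with D# in the bass. D# is the third of B major seventh (B–D#–F#–A#), so this is first inversion.

first inversion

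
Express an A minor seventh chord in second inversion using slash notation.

Second inversion of A minor seventh has the fifth (E) in the bass. As a slash chord: Am7/E.

Am7/E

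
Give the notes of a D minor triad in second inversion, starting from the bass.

A, D, F

D minor is D–F–A. Second inversion puts the fifth (A) in the bass, with the remaining tones above: A, D, F.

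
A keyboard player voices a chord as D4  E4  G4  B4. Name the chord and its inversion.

The distinct note names are D, E, G, B. Stacked in thirds they read E–G–B–D, which is a minor seventh chord on E.
The lowest note is D, the seventh of the chord, so this is third inversion (figured bass 4/2).

E minor seventh, third inversion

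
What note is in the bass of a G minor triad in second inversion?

The fifth of G minor (G–Bb–D) is D; that is the bass in second inversion.

D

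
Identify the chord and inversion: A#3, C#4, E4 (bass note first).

The distinct note names are A#, C#, E. Stacked in thirds they read A#–C#–E, which is a diminished triad on A#.
A# is the root of A# diminished; root in the bass means root position (figured bass 5/3).

A# diminished, root position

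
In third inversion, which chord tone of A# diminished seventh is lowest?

G

The seventh of A# diminished seventh (A#–C#–E–G) is G; that is the bass in third inversion.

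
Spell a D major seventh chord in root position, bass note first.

D, F#, A, C#

D major seventh is D–F#–A–C#. Root position puts the root (D) in the bass, with the remaining tones above: D, F#, A, C#.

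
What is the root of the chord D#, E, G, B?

D#, E, G, B are the tones of an E minor-major seventh chord (E–G–B–D#), making E the root.

E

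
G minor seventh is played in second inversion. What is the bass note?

G minor seventh is G–Bb–D–F. Second inversion places the fifth in the bass: D.

D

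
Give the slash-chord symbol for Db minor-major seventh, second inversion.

Dbm(maj7)/Ab

Second inversion of Db minor-major seventh has the fifth (Ab) in the bass. As a slash chord: Dbm(maj7)/Ab.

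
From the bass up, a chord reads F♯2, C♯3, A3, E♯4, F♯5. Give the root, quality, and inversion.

F# minor-major seventh, root position

The pitch classes F#, C#, A, E# arrange in thirds as F#–A–C#–E#: an F# minor-major seventh chord.
The lowest note is F#, the root of the chord, so this is root position (figured bass 7).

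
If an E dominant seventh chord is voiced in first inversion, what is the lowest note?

E dominant seventh is E–G#–B–D. First inversion places the third in the bass: G#.

G#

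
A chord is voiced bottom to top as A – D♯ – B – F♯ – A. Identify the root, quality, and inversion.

B dominant seventh, third inversion

Reducing to letter names: A, D#, B, F#. These stack in thirds as B–D#–F#–A — a B dominant seventh chord.
With the seventh (A) in the bass, the chord is in third inversion (figured bass 4/2).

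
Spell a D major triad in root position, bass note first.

D, F#, A

The chord tones are D–F#–A. With the root (D) lowest for root position: D, F#, A.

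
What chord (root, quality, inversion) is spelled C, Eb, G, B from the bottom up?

C minor-major seventh, root position

The pitch classes C, Eb, G, B arrange in thirds as C–Eb–G–B: a C minor-major seventh chord.
With the root (C) in the bass, the chord is in root position (figured bass 7).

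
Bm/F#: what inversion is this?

Bm/F# means B minor with F# in the bass. F# is the fifth of B minor (B–D–F#), so this is second inversion.

second inversion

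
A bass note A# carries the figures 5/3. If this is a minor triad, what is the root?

A#

The figures 5/3 mean the root of the chord is in the bass. If A# is the root of a minor triad, the root is A# (chord tones A#–C#–E#).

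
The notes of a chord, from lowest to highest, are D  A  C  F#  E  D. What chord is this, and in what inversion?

The distinct note names are D, A, C, F#, E. Stacked in thirds they read D–F#–A–C–E, which is a dominant ninth chord on D.
D is the root of D dominant ninth; root in the bass means root position.

D dominant ninth, root position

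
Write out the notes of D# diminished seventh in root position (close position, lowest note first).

D#, F#, A, C

The chord tones are D#–F#–A–C. With the root (D#) lowest for root position: D#, F#, A, C.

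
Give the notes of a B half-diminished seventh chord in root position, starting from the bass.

B, D, F, A

The chord tones are B–D–F–A. With the root (B) lowest for root position: B, D, F, A.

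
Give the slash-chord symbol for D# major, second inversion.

D#maj/A#

Second inversion of D# major has the fifth (A#) in the bass. As a slash chord: D#maj/A#.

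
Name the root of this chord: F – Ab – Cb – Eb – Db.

Db

Reordering F, Ab, Cb, Eb, Db into stacked thirds gives Db–F–Ab–Cb–Eb; the bottom of that stack, Db, is the root.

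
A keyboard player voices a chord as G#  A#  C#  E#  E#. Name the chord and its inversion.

A# minor seventh, third inversion

The pitch classes G#, A#, C#, E# arrange in thirds as A#–C#–E#–G#: an A# minor seventh chord.
G# is the seventh of A# minor seventh; seventh in the bass means third inversion (figured bass 4/2).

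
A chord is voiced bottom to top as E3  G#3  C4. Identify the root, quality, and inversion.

C augmented, first inversion

The distinct note names are E, G#, C. Stacked in thirds they read C–E–G#, which is an augmented triad on C.
With the third (E) in the bass, the chord is in first inversion (figured bass 6).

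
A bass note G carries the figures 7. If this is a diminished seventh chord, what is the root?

G

The figures 7 mean the root of the chord is in the bass. If G is the root of a diminished seventh chord, the root is G (chord tones G–Bb–Db–Fb).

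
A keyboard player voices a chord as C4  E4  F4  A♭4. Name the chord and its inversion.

The distinct note names are C, E, F, Ab. Stacked in thirds they read F–Ab–C–E, which is a minor-major seventh chord on F.
The lowest note is C, the fifth of the chord, so this is second inversion (figured bass 4/3).

F minor-major seventh, second inversion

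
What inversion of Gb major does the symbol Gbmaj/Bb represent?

Gbmaj/Bb means Gb major with Bb in the bass. Bb is the third of Gb major (Gb–Bb–Db), so this is first inversion.

first inversion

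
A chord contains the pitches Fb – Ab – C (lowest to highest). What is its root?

Fb

The distinct letter names are Fb, Ab, C. Arranged as a stack of thirds they read Fb–Ab–C, so Fb is the root (an Fb augmented triad).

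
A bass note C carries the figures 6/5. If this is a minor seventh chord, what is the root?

A

The figures 6/5 mean the third of the chord is in the bass. If C is the third of a minor seventh chord, the root is A (chord tones A–C–E–G).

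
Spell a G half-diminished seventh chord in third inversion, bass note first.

F, G, Bb, Db

The chord tones are G–Bb–Db–F. With the seventh (F) lowest for third inversion: F, G, Bb, Db.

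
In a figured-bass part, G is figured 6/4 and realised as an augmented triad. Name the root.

Cb

The figures 6/4 mean the fifth of the chord is in the bass. If G is the fifth of an augmented triad, the root is Cb (chord tones Cb–Eb–G).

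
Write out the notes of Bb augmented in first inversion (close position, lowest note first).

D, F#, Bb

Spelling Bb augmented: Bb–D–F#. In first inversion the third is bass, giving D, F#, Bb from the bottom.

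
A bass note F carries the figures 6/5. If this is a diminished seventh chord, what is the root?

D

The figures 6/5 mean the third of the chord is in the bass. If F is the third of a diminished seventh chord, the root is D (chord tones D–F–Ab–Cb).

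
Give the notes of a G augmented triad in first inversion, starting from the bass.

G augmented is G–B–D#. First inversion puts the third (B) in the bass, with the remaining tones above: B, D#, G.

B, D#, G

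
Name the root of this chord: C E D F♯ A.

D

C, E, D, F#, A are the tones of a D dominant ninth chord (D–F#–A–C–E), making D the root.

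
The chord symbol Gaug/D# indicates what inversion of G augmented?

second inversion

Gaug/D# means G augmented with D# in the bass. D# is the fifth of G augmented (G–B–D#), so this is second inversion.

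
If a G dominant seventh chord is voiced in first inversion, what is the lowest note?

B

The third of G dominant seventh (G–B–D–F) is B; that is the bass in first inversion.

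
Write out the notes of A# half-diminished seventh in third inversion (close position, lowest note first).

G#, A#, C#, E

The chord tones are A#–C#–E–G#. With the seventh (G#) lowest for third inversion: G#, A#, C#, E.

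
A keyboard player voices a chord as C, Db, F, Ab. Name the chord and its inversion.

Db major seventh, third inversion

Reducing to letter names: C, Db, F, Ab. These stack in thirds as Db–F–Ab–C — a Db major seventh chord.
C is the seventh of Db major seventh; seventh in the bass means third inversion (figured bass 4/2).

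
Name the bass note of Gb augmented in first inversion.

Bb

The third of Gb augmented (Gb–Bb–D) is Bb; that is the bass in first inversion.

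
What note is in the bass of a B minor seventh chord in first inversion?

In first inversion the third is lowest. For B minor seventh (B–D–F#–A) that is D.

D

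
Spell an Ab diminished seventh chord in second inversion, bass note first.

The chord tones are Ab–Cb–Ebb–Gbb. With the fifth (Ebb) lowest for second inversion: Ebb, Gbb, Ab, Cb.

Ebb, Gbb, Ab, Cb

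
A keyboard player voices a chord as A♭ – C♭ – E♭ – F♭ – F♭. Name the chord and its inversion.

Reducing to letter names: Ab, Cb, Eb, Fb. These stack in thirds as Fb–Ab–Cb–Eb — an Fb major seventh chord.
With the third (Ab) in the bass, the chord is in first inversion (figured bass 6/5).

Fb major seventh, first inversion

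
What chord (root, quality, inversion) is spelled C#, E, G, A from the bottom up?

Reducing to letter names: C#, E, G, A. These stack in thirds as A–C#–E–G — an A dominant seventh chord.
The lowest note is C#, the third of the chord, so this is first inversion (figured bass 6/5).

A dominant seventh, first inversion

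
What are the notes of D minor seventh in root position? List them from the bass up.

D, F, A, C

D minor seventh is D–F–A–C. Root position puts the root (D) in the bass, with the remaining tones above: D, F, A, C.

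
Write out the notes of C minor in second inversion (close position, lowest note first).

C minor is C–Eb–G. Second inversion puts the fifth (G) in the bass, with the remaining tones above: G, C, Eb.

G, C, Eb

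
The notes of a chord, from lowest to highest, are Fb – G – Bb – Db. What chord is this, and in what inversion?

The distinct note names are Fb, G, Bb, Db. Stacked in thirds they read G–Bb–Db–Fb, which is a diminished seventh chord on G.
Fb is the seventh of G diminished seventh; seventh in the bass means third inversion (figured bass 4/2).

G diminished seventh, third inversion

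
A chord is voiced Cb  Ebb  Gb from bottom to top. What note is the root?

Cb

The distinct letter names are Cb, Ebb, Gb. Arranged as a stack of thirds they read Cb–Ebb–Gb, so Cb is the root (a Cb minor triad).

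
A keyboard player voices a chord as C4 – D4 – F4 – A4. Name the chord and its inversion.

Reducing to letter names: C, D, F, A. These stack in thirds as D–F–A–C — a D minor seventh chord.
The lowest note is C, the seventh of the chord, so this is third inversion (figured bass 4/2).

D minor seventh, third inversion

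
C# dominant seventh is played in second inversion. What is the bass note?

G#

The fifth of C# dominant seventh (C#–E#–G#–B) is G#; that is the bass in second inversion.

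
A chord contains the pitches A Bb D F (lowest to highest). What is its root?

A, Bb, D, F are the tones of a Bb major seventh chord (Bb–D–F–A), making Bb the root.

Bb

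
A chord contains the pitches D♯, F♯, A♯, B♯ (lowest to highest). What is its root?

B#

D#, F#, A#, B# are the tones of a B# half-diminished seventh chord (B#–D#–F#–A#), making B# the root.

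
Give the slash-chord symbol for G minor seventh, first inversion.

First inversion of G minor seventh has the third (Bb) in the bass. As a slash chord: Gm7/Bb.

Gm7/Bb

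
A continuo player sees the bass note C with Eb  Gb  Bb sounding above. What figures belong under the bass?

The notes C, Eb, Gb, Bb stack in thirds as C–Eb–Gb–Bb — a C half-diminished seventh chord. The bass C is the root, so this is root position: figured 7.

7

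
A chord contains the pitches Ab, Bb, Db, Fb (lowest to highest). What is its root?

The distinct letter names are Ab, Bb, Db, Fb. Arranged as a stack of thirds they read Bb–Db–Fb–Ab, so Bb is the root (a Bb half-diminished seventh chord).

Bb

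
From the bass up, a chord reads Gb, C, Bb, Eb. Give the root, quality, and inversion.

The distinct note names are Gb, C, Bb, Eb. Stacked in thirds they read C–Eb–Gb–Bb, which is a half-diminished seventh chord on C.
The lowest note is Gb, the fifth of the chord, so this is second inversion (figured bass 4/3).

C half-diminished seventh, second inversion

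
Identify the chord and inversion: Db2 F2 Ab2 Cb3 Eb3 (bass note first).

The distinct note names are Db, F, Ab, Cb, Eb. Stacked in thirds they read Db–F–Ab–Cb–Eb, which is a dominant ninth chord on Db.
With the root (Db) in the bass, the chord is in root position.

Db dominant ninth, root position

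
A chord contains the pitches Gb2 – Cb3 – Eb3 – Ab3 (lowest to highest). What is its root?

The distinct letter names are Gb, Cb, Eb, Ab. Arranged as a stack of thirds they read Ab–Cb–Eb–Gb, so Ab is the root (an Ab minor seventh chord).

Ab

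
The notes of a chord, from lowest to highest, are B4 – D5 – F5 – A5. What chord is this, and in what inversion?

The pitch classes B, D, F, A arrange in thirds as B–D–F–A: a B half-diminished seventh chord.
B is the root of B half-diminished seventh; root in the bass means root position (figured bass 7).

B half-diminished seventh, root position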